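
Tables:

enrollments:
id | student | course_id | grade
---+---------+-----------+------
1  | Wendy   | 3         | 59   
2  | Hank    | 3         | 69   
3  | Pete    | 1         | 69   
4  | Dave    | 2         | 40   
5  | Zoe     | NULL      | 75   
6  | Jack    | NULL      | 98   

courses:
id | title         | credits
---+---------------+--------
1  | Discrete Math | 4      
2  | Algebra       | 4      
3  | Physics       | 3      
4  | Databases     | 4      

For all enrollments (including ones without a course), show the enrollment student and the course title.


LEFT JOIN keeps every row from enrollments (the left table); where course_id has no match in courses, the course columns become NULL. Walk through each enrollment:
  - enrollment 1 (Wendy): course_id=3 -> matches Physics
  - enrollment 2 (Hank): course_id=3 -> matches Physics
  - enrollment 3 (Pete): course_id=1 -> matches Discrete Math
  - enrollment 4 (Dave): course_id=2 -> matches Algebra
  - enrollment 5 (Zoe): course_id=NULL, no match -> kept with NULL
  - enrollment 6 (Jack): course_id=NULL, no match -> kept with NULL
All 6 rows appear; 2 have NULL course.

SQL:
SELECT a.student, b.title AS course
FROM enrollments a
LEFT JOIN courses b ON a.course_id = b.id

Result:
student | course       
--------+--------------
Wendy   | Physics      
Hank    | Physics      
Pete    | Discrete Math
Dave    | Algebra      
Zoe     | NULL         
Jack    | NULL         


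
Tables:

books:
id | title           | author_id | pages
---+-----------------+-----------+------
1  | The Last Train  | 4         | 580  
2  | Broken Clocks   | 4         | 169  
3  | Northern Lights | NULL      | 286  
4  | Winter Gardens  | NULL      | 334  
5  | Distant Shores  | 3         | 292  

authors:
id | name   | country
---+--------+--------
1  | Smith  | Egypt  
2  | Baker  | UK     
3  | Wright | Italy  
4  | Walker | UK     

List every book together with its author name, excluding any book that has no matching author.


INNER JOIN keeps only books rows whose author_id matches an id in authors. Walk through each book:
  - book 1 (The Last Train): author_id=4 -> matches Walker
  - book 2 (Broken Clocks): author_id=4 -> matches Walker
  - book 3 (Northern Lights): author_id=NULL, no match -> dropped
  - book 4 (Winter Gardens): author_id=NULL, no match -> dropped
  - book 5 (Distant Shores): author_id=3 -> matches Wright
So 2 of 5 rows are dropped.

SQL:
SELECT a.title, b.name AS author
FROM books a
INNER JOIN authors b ON a.author_id = b.id

Result:
title          | author
---------------+-------
The Last Train | Walker
Broken Clocks  | Walker
Distant Shores | Wright


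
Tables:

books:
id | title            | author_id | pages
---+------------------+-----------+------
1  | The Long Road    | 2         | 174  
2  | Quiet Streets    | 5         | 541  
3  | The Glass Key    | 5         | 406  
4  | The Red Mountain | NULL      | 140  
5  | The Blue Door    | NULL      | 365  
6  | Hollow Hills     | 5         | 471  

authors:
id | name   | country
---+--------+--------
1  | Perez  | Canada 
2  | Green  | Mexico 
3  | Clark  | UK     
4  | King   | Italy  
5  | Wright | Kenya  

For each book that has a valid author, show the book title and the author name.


INNER JOIN keeps only books rows whose author_id matches an id in authors. Walk through each book:
  - book 1 (The Long Road): author_id=2 -> matches Green
  - book 2 (Quiet Streets): author_id=5 -> matches Wright
  - book 3 (The Glass Key): author_id=5 -> matches Wright
  - book 4 (The Red Mountain): author_id=NULL, no match -> dropped
  - book 5 (The Blue Door): author_id=NULL, no match -> dropped
  - book 6 (Hollow Hills): author_id=5 -> matches Wright
So 2 of 6 rows are dropped.

SQL:
SELECT a.title, b.name AS author
FROM books a
INNER JOIN authors b ON a.author_id = b.id

Result:
title         | author
--------------+-------
The Long Road | Green 
Quiet Streets | Wright
The Glass Key | Wright
Hollow Hills  | Wright


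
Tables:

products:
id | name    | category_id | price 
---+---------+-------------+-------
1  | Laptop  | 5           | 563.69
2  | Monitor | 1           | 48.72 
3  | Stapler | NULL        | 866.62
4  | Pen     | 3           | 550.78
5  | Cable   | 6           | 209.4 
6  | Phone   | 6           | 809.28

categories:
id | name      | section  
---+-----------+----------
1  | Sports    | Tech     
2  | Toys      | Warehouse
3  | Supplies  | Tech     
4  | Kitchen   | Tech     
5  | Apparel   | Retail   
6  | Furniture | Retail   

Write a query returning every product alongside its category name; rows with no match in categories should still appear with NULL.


LEFT JOIN keeps every row from products (the left table); where category_id has no match in categories, the category columns become NULL. Walk through each product:
  - product 1 (Laptop): category_id=5 -> matches Apparel
  - product 2 (Monitor): category_id=1 -> matches Sports
  - product 3 (Stapler): category_id=NULL, no match -> kept with NULL
  - product 4 (Pen): category_id=3 -> matches Supplies
  - product 5 (Cable): category_id=6 -> matches Furniture
  - product 6 (Phone): category_id=6 -> matches Furniture
All 6 rows appear; 1 has NULL category.

SQL:
SELECT a.name, b.name AS category
FROM products a
LEFT JOIN categories b ON a.category_id = b.id

Result:
name    | category 
--------+----------
Laptop  | Apparel  
Monitor | Sports   
Stapler | NULL     
Pen     | Supplies 
Cable   | Furniture
Phone   | Furniture


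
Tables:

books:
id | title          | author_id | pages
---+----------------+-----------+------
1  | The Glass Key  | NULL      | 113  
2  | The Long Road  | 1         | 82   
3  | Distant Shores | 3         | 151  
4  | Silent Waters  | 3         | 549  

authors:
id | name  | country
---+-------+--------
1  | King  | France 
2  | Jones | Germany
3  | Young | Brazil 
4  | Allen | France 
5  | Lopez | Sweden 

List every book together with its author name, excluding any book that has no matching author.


INNER JOIN keeps only books rows whose author_id matches an id in authors. Walk through each book:
  - book 1 (The Glass Key): author_id=NULL, no match -> dropped
  - book 2 (The Long Road): author_id=1 -> matches King
  - book 3 (Distant Shores): author_id=3 -> matches Young
  - book 4 (Silent Waters): author_id=3 -> matches Young
So 1 of 4 rows is dropped.

SQL:
SELECT a.title, b.name AS author
FROM books a
INNER JOIN authors b ON a.author_id = b.id

Result:
title          | author
---------------+-------
The Long Road  | King  
Distant Shores | Young 
Silent Waters  | Young 


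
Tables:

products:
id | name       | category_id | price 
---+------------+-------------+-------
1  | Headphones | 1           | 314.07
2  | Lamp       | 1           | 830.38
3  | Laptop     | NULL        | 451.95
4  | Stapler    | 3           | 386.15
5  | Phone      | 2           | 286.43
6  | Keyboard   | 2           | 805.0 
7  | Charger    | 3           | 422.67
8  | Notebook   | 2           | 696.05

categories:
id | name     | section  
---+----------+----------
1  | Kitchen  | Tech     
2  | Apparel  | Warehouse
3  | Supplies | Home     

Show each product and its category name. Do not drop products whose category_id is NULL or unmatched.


LEFT JOIN keeps every row from products (the left table); where category_id has no match in categories, the category columns become NULL. Walk through each product:
  - product 1 (Headphones): category_id=1 -> matches Kitchen
  - product 2 (Lamp): category_id=1 -> matches Kitchen
  - product 3 (Laptop): category_id=NULL, no match -> kept with NULL
  - product 4 (Stapler): category_id=3 -> matches Supplies
  - product 5 (Phone): category_id=2 -> matches Apparel
  - product 6 (Keyboard): category_id=2 -> matches Apparel
  - product 7 (Charger): category_id=3 -> matches Supplies
  - product 8 (Notebook): category_id=2 -> matches Apparel
All 8 rows appear; 1 has NULL category.

SQL:
SELECT a.name, b.name AS category
FROM products a
LEFT JOIN categories b ON a.category_id = b.id

Result:
name       | category
-----------+---------
Headphones | Kitchen 
Lamp       | Kitchen 
Laptop     | NULL    
Stapler    | Supplies
Phone      | Apparel 
Keyboard   | Apparel 
Charger    | Supplies
Notebook   | Apparel 


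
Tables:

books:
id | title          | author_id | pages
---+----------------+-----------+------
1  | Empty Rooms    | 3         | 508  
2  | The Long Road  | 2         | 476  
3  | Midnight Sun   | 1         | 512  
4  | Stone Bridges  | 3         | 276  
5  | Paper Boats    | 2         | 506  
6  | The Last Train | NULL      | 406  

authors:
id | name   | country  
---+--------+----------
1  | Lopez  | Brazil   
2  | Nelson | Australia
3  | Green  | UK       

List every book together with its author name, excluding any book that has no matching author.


INNER JOIN keeps only books rows whose author_id matches an id in authors. Walk through each book:
  - book 1 (Empty Rooms): author_id=3 -> matches Green
  - book 2 (The Long Road): author_id=2 -> matches Nelson
  - book 3 (Midnight Sun): author_id=1 -> matches Lopez
  - book 4 (Stone Bridges): author_id=3 -> matches Green
  - book 5 (Paper Boats): author_id=2 -> matches Nelson
  - book 6 (The Last Train): author_id=NULL, no match -> dropped
So 1 of 6 rows is dropped.

SQL:
SELECT a.title, b.name AS author
FROM books a
INNER JOIN authors b ON a.author_id = b.id

Result:
title         | author
--------------+-------
Empty Rooms   | Green 
The Long Road | Nelson
Midnight Sun  | Lopez 
Stone Bridges | Green 
Paper Boats   | Nelson


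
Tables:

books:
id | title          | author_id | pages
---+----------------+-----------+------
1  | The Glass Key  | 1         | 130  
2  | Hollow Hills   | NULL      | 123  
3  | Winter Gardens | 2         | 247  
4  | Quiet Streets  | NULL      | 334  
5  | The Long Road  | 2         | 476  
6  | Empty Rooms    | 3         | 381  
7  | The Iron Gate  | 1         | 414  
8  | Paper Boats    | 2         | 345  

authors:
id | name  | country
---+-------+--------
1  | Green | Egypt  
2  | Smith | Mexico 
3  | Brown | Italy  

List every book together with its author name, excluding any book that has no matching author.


INNER JOIN keeps only books rows whose author_id matches an id in authors. Walk through each book:
  - book 1 (The Glass Key): author_id=1 -> matches Green
  - book 2 (Hollow Hills): author_id=NULL, no match -> dropped
  - book 3 (Winter Gardens): author_id=2 -> matches Smith
  - book 4 (Quiet Streets): author_id=NULL, no match -> dropped
  - book 5 (The Long Road): author_id=2 -> matches Smith
  - book 6 (Empty Rooms): author_id=3 -> matches Brown
  - book 7 (The Iron Gate): author_id=1 -> matches Green
  - book 8 (Paper Boats): author_id=2 -> matches Smith
So 2 of 8 rows are dropped.

SQL:
SELECT a.title, b.name AS author
FROM books a
INNER JOIN authors b ON a.author_id = b.id

Result:
title          | author
---------------+-------
The Glass Key  | Green 
Winter Gardens | Smith 
The Long Road  | Smith 
Empty Rooms    | Brown 
The Iron Gate  | Green 
Paper Boats    | Smith 


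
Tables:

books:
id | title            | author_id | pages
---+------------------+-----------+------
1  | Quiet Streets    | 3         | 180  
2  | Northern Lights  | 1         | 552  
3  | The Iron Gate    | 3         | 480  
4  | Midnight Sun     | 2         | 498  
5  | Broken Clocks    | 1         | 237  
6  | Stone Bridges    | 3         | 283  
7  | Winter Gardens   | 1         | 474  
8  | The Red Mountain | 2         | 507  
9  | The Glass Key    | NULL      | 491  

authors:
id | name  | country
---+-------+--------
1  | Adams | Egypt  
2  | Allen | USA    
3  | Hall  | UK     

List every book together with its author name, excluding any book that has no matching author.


INNER JOIN keeps only books rows whose author_id matches an id in authors. Walk through each book:
  - book 1 (Quiet Streets): author_id=3 -> matches Hall
  - book 2 (Northern Lights): author_id=1 -> matches Adams
  - book 3 (The Iron Gate): author_id=3 -> matches Hall
  - book 4 (Midnight Sun): author_id=2 -> matches Allen
  - book 5 (Broken Clocks): author_id=1 -> matches Adams
  - book 6 (Stone Bridges): author_id=3 -> matches Hall
  - book 7 (Winter Gardens): author_id=1 -> matches Adams
  - book 8 (The Red Mountain): author_id=2 -> matches Allen
  - book 9 (The Glass Key): author_id=NULL, no match -> dropped
So 1 of 9 rows is dropped.

SQL:
SELECT a.title, b.name AS author
FROM books a
INNER JOIN authors b ON a.author_id = b.id

Result:
title            | author
-----------------+-------
Quiet Streets    | Hall  
Northern Lights  | Adams 
The Iron Gate    | Hall  
Midnight Sun     | Allen 
Broken Clocks    | Adams 
Stone Bridges    | Hall  
Winter Gardens   | Adams 
The Red Mountain | Allen 


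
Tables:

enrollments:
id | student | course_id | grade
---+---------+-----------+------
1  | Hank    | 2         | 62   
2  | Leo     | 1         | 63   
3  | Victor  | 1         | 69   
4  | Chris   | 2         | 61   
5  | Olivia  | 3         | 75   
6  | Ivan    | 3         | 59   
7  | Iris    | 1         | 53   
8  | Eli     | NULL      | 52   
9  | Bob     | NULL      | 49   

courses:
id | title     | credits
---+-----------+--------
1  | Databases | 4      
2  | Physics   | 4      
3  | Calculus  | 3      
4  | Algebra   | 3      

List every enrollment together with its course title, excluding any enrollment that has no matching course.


INNER JOIN keeps only enrollments rows whose course_id matches an id in courses. Walk through each enrollment:
  - enrollment 1 (Hank): course_id=2 -> matches Physics
  - enrollment 2 (Leo): course_id=1 -> matches Databases
  - enrollment 3 (Victor): course_id=1 -> matches Databases
  - enrollment 4 (Chris): course_id=2 -> matches Physics
  - enrollment 5 (Olivia): course_id=3 -> matches Calculus
  - enrollment 6 (Ivan): course_id=3 -> matches Calculus
  - enrollment 7 (Iris): course_id=1 -> matches Databases
  - enrollment 8 (Eli): course_id=NULL, no match -> dropped
  - enrollment 9 (Bob): course_id=NULL, no match -> dropped
So 2 of 9 rows are dropped.

SQL:
SELECT a.student, b.title AS course
FROM enrollments a
INNER JOIN courses b ON a.course_id = b.id

Result:
student | course   
--------+----------
Hank    | Physics  
Leo     | Databases
Victor  | Databases
Chris   | Physics  
Olivia  | Calculus 
Ivan    | Calculus 
Iris    | Databases


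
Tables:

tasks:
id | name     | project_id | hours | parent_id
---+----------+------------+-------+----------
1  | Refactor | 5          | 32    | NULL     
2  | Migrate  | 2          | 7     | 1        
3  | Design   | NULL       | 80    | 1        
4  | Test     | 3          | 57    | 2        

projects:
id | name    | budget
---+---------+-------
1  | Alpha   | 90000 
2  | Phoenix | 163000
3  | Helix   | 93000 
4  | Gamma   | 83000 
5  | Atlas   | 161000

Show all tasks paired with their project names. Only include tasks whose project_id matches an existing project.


INNER JOIN keeps only tasks rows whose project_id matches an id in projects. Walk through each task:
  - task 1 (Refactor): project_id=5 -> matches Atlas
  - task 2 (Migrate): project_id=2 -> matches Phoenix
  - task 3 (Design): project_id=NULL, no match -> dropped
  - task 4 (Test): project_id=3 -> matches Helix
So 1 of 4 rows is dropped.

SQL:
SELECT a.name, b.name AS project
FROM tasks a
INNER JOIN projects b ON a.project_id = b.id

Result:
name     | project
---------+--------
Refactor | Atlas  
Migrate  | Phoenix
Test     | Helix  


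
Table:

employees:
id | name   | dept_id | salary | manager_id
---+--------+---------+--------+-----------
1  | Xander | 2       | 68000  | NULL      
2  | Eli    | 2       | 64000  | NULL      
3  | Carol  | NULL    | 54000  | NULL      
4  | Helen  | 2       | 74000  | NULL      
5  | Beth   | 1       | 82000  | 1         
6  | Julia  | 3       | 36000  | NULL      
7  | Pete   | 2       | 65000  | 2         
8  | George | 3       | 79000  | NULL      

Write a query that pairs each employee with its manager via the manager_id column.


This is a self-join: employees is joined to a second copy of itself, matching each row's manager_id to another row's id. Use LEFT JOIN so rows with manager_id=NULL are kept.
  - employee 1 (Xander): manager_id=NULL -> NULL
  - employee 2 (Eli): manager_id=NULL -> NULL
  - employee 3 (Carol): manager_id=NULL -> NULL
  - employee 4 (Helen): manager_id=NULL -> NULL
  - employee 5 (Beth): manager_id=1 -> Xander
  - employee 6 (Julia): manager_id=NULL -> NULL
  - employee 7 (Pete): manager_id=2 -> Eli
  - employee 8 (George): manager_id=NULL -> NULL

SQL:
SELECT a.name AS item, b.name AS manager
FROM employees a
LEFT JOIN employees b ON a.manager_id = b.id

Result:
item   | manager
-------+--------
Xander | NULL   
Eli    | NULL   
Carol  | NULL   
Helen  | NULL   
Beth   | Xander 
Julia  | NULL   
Pete   | Eli    
George | NULL   


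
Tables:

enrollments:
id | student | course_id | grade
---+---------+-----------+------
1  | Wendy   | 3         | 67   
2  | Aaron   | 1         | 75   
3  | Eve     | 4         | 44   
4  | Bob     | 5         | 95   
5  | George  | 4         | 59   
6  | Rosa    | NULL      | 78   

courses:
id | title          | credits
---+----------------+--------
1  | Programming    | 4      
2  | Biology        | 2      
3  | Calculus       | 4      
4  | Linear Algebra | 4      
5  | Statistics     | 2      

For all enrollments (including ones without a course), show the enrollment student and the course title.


LEFT JOIN keeps every row from enrollments (the left table); where course_id has no match in courses, the course columns become NULL. Walk through each enrollment:
  - enrollment 1 (Wendy): course_id=3 -> matches Calculus
  - enrollment 2 (Aaron): course_id=1 -> matches Programming
  - enrollment 3 (Eve): course_id=4 -> matches Linear Algebra
  - enrollment 4 (Bob): course_id=5 -> matches Statistics
  - enrollment 5 (George): course_id=4 -> matches Linear Algebra
  - enrollment 6 (Rosa): course_id=NULL, no match -> kept with NULL
All 6 rows appear; 1 has NULL course.

SQL:
SELECT a.student, b.title AS course
FROM enrollments a
LEFT JOIN courses b ON a.course_id = b.id

Result:
student | course        
--------+---------------
Wendy   | Calculus      
Aaron   | Programming   
Eve     | Linear Algebra
Bob     | Statistics    
George  | Linear Algebra
Rosa    | NULL          


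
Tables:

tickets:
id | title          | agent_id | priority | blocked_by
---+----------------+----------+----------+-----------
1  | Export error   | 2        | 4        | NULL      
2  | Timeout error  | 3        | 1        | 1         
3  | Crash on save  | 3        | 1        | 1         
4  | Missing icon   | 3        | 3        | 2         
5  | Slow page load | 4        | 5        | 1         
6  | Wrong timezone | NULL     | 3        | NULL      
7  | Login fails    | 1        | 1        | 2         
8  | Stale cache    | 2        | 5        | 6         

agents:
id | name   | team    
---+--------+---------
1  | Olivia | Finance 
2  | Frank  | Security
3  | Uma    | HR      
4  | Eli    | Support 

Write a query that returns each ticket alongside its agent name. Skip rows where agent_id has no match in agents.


INNER JOIN keeps only tickets rows whose agent_id matches an id in agents. Walk through each ticket:
  - ticket 1 (Export error): agent_id=2 -> matches Frank
  - ticket 2 (Timeout error): agent_id=3 -> matches Uma
  - ticket 3 (Crash on save): agent_id=3 -> matches Uma
  - ticket 4 (Missing icon): agent_id=3 -> matches Uma
  - ticket 5 (Slow page load): agent_id=4 -> matches Eli
  - ticket 6 (Wrong timezone): agent_id=NULL, no match -> dropped
  - ticket 7 (Login fails): agent_id=1 -> matches Olivia
  - ticket 8 (Stale cache): agent_id=2 -> matches Frank
So 1 of 8 rows is dropped.

SQL:
SELECT a.title, b.name AS agent
FROM tickets a
INNER JOIN agents b ON a.agent_id = b.id

Result:
title          | agent 
---------------+-------
Export error   | Frank 
Timeout error  | Uma   
Crash on save  | Uma   
Missing icon   | Uma   
Slow page load | Eli   
Login fails    | Olivia
Stale cache    | Frank 


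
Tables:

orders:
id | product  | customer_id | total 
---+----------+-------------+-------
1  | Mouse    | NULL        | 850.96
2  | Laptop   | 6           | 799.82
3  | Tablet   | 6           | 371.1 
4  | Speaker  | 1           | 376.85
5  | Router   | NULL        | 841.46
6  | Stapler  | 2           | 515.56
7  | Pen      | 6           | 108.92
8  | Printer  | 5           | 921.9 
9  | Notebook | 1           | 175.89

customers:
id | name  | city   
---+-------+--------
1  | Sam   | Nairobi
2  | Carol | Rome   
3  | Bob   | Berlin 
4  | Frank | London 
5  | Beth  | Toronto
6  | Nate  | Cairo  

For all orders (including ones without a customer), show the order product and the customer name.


LEFT JOIN keeps every row from orders (the left table); where customer_id has no match in customers, the customer columns become NULL. Walk through each order:
  - order 1 (Mouse): customer_id=NULL, no match -> kept with NULL
  - order 2 (Laptop): customer_id=6 -> matches Nate
  - order 3 (Tablet): customer_id=6 -> matches Nate
  - order 4 (Speaker): customer_id=1 -> matches Sam
  - order 5 (Router): customer_id=NULL, no match -> kept with NULL
  - order 6 (Stapler): customer_id=2 -> matches Carol
  - order 7 (Pen): customer_id=6 -> matches Nate
  - order 8 (Printer): customer_id=5 -> matches Beth
  - order 9 (Notebook): customer_id=1 -> matches Sam
All 9 rows appear; 2 have NULL customer.

SQL:
SELECT a.product, b.name AS customer
FROM orders a
LEFT JOIN customers b ON a.customer_id = b.id

Result:
product  | customer
---------+---------
Mouse    | NULL    
Laptop   | Nate    
Tablet   | Nate    
Speaker  | Sam     
Router   | NULL    
Stapler  | Carol   
Pen      | Nate    
Printer  | Beth    
Notebook | Sam     


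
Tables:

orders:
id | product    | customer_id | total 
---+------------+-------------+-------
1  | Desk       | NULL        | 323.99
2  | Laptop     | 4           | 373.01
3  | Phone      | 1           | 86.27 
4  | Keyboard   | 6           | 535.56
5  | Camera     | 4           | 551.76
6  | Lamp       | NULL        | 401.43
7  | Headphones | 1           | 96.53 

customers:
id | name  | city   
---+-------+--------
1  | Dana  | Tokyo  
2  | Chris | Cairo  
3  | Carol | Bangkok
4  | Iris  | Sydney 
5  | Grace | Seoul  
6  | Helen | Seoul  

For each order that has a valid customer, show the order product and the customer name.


INNER JOIN keeps only orders rows whose customer_id matches an id in customers. Walk through each order:
  - order 1 (Desk): customer_id=NULL, no match -> dropped
  - order 2 (Laptop): customer_id=4 -> matches Iris
  - order 3 (Phone): customer_id=1 -> matches Dana
  - order 4 (Keyboard): customer_id=6 -> matches Helen
  - order 5 (Camera): customer_id=4 -> matches Iris
  - order 6 (Lamp): customer_id=NULL, no match -> dropped
  - order 7 (Headphones): customer_id=1 -> matches Dana
So 2 of 7 rows are dropped.

SQL:
SELECT a.product, b.name AS customer
FROM orders a
INNER JOIN customers b ON a.customer_id = b.id

Result:
product    | customer
-----------+---------
Laptop     | Iris    
Phone      | Dana    
Keyboard   | Helen   
Camera     | Iris    
Headphones | Dana    


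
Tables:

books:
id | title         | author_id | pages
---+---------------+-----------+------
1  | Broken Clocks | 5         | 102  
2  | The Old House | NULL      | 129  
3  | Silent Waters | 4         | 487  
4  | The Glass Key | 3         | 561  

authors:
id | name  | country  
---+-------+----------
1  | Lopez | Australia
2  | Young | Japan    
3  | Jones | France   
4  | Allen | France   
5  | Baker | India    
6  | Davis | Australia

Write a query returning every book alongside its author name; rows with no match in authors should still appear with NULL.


LEFT JOIN keeps every row from books (the left table); where author_id has no match in authors, the author columns become NULL. Walk through each book:
  - book 1 (Broken Clocks): author_id=5 -> matches Baker
  - book 2 (The Old House): author_id=NULL, no match -> kept with NULL
  - book 3 (Silent Waters): author_id=4 -> matches Allen
  - book 4 (The Glass Key): author_id=3 -> matches Jones
All 4 rows appear; 1 has NULL author.

SQL:
SELECT a.title, b.name AS author
FROM books a
LEFT JOIN authors b ON a.author_id = b.id

Result:
title         | author
--------------+-------
Broken Clocks | Baker 
The Old House | NULL  
Silent Waters | Allen 
The Glass Key | Jones 


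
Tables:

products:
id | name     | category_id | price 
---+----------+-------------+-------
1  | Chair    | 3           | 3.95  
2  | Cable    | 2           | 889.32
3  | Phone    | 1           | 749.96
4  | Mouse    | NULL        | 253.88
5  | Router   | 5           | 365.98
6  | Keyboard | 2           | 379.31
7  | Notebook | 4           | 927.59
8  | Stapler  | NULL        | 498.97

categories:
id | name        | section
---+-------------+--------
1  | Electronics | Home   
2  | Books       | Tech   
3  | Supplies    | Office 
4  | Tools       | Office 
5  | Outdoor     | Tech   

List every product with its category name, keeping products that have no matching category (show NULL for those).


LEFT JOIN keeps every row from products (the left table); where category_id has no match in categories, the category columns become NULL. Walk through each product:
  - product 1 (Chair): category_id=3 -> matches Supplies
  - product 2 (Cable): category_id=2 -> matches Books
  - product 3 (Phone): category_id=1 -> matches Electronics
  - product 4 (Mouse): category_id=NULL, no match -> kept with NULL
  - product 5 (Router): category_id=5 -> matches Outdoor
  - product 6 (Keyboard): category_id=2 -> matches Books
  - product 7 (Notebook): category_id=4 -> matches Tools
  - product 8 (Stapler): category_id=NULL, no match -> kept with NULL
All 8 rows appear; 2 have NULL category.

SQL:
SELECT a.name, b.name AS category
FROM products a
LEFT JOIN categories b ON a.category_id = b.id

Result:
name     | category   
---------+------------
Chair    | Supplies   
Cable    | Books      
Phone    | Electronics
Mouse    | NULL       
Router   | Outdoor    
Keyboard | Books      
Notebook | Tools      
Stapler  | NULL       


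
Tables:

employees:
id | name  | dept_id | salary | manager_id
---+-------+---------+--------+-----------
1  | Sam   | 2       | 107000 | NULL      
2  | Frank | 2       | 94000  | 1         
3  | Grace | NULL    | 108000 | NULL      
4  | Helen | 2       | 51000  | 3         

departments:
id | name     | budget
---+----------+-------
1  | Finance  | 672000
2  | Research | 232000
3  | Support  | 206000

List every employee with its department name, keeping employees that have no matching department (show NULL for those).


LEFT JOIN keeps every row from employees (the left table); where dept_id has no match in departments, the department columns become NULL. Walk through each employee:
  - employee 1 (Sam): dept_id=2 -> matches Research
  - employee 2 (Frank): dept_id=2 -> matches Research
  - employee 3 (Grace): dept_id=NULL, no match -> kept with NULL
  - employee 4 (Helen): dept_id=2 -> matches Research
All 4 rows appear; 1 has NULL department.

SQL:
SELECT a.name, b.name AS department
FROM employees a
LEFT JOIN departments b ON a.dept_id = b.id

Result:
name  | department
------+-----------
Sam   | Research  
Frank | Research  
Grace | NULL      
Helen | Research  


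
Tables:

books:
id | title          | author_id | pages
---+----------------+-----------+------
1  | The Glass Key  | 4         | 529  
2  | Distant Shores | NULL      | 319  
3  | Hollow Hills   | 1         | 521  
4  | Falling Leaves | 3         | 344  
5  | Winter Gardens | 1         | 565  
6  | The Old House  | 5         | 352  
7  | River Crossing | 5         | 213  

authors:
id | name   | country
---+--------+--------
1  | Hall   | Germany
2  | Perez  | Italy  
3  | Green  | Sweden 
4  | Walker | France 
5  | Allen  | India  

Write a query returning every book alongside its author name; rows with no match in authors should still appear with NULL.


LEFT JOIN keeps every row from books (the left table); where author_id has no match in authors, the author columns become NULL. Walk through each book:
  - book 1 (The Glass Key): author_id=4 -> matches Walker
  - book 2 (Distant Shores): author_id=NULL, no match -> kept with NULL
  - book 3 (Hollow Hills): author_id=1 -> matches Hall
  - book 4 (Falling Leaves): author_id=3 -> matches Green
  - book 5 (Winter Gardens): author_id=1 -> matches Hall
  - book 6 (The Old House): author_id=5 -> matches Allen
  - book 7 (River Crossing): author_id=5 -> matches Allen
All 7 rows appear; 1 has NULL author.

SQL:
SELECT a.title, b.name AS author
FROM books a
LEFT JOIN authors b ON a.author_id = b.id

Result:
title          | author
---------------+-------
The Glass Key  | Walker
Distant Shores | NULL  
Hollow Hills   | Hall  
Falling Leaves | Green 
Winter Gardens | Hall  
The Old House  | Allen 
River Crossing | Allen 


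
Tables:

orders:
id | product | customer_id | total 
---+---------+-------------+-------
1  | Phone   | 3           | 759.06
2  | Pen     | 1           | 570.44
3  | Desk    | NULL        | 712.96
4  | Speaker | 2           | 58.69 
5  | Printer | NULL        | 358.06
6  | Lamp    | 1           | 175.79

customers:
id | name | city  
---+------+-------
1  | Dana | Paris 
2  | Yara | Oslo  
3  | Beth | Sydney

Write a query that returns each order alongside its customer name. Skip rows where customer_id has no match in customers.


INNER JOIN keeps only orders rows whose customer_id matches an id in customers. Walk through each order:
  - order 1 (Phone): customer_id=3 -> matches Beth
  - order 2 (Pen): customer_id=1 -> matches Dana
  - order 3 (Desk): customer_id=NULL, no match -> dropped
  - order 4 (Speaker): customer_id=2 -> matches Yara
  - order 5 (Printer): customer_id=NULL, no match -> dropped
  - order 6 (Lamp): customer_id=1 -> matches Dana
So 2 of 6 rows are dropped.

SQL:
SELECT a.product, b.name AS customer
FROM orders a
INNER JOIN customers b ON a.customer_id = b.id

Result:
product | customer
--------+---------
Phone   | Beth    
Pen     | Dana    
Speaker | Yara    
Lamp    | Dana    


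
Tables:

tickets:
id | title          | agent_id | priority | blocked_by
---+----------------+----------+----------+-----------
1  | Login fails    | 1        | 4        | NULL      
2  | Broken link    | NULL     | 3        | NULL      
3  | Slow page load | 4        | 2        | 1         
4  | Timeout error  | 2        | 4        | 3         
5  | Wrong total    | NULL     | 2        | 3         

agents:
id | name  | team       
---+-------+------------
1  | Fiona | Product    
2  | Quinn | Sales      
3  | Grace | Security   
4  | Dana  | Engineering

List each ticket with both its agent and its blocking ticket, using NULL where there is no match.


Two LEFT JOINs from the same base table tickets: one to agents via agent_id, one to tickets itself via blocked_by. Both are LEFT so every ticket is preserved.
Match against agents:
  - ticket 1 (Login fails): agent_id=1 -> matches Fiona
  - ticket 2 (Broken link): agent_id=NULL, no match -> kept with NULL
  - ticket 3 (Slow page load): agent_id=4 -> matches Dana
  - ticket 4 (Timeout error): agent_id=2 -> matches Quinn
  - ticket 5 (Wrong total): agent_id=NULL, no match -> kept with NULL
Match against tickets (self):
  - ticket 1 (Login fails): blocked_by=NULL -> NULL
  - ticket 2 (Broken link): blocked_by=NULL -> NULL
  - ticket 3 (Slow page load): blocked_by=1 -> Login fails
  - ticket 4 (Timeout error): blocked_by=3 -> Slow page load
  - ticket 5 (Wrong total): blocked_by=3 -> Slow page load

SQL:
SELECT a.title, b.name AS agent, c.title AS blocked_by
FROM tickets a
LEFT JOIN agents b ON a.agent_id = b.id
LEFT JOIN tickets c ON a.blocked_by = c.id

Result:
title          | agent | blocked_by    
---------------+-------+---------------
Login fails    | Fiona | NULL          
Broken link    | NULL  | NULL          
Slow page load | Dana  | Login fails   
Timeout error  | Quinn | Slow page load
Wrong total    | NULL  | Slow page load


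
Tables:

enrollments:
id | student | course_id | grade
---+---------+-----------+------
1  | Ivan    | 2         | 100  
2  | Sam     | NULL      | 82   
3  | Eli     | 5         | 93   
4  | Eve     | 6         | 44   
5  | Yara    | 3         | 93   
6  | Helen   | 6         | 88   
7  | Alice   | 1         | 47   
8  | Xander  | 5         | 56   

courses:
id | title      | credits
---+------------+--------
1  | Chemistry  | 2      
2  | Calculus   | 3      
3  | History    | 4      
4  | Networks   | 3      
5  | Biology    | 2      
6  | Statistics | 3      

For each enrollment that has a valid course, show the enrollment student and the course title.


INNER JOIN keeps only enrollments rows whose course_id matches an id in courses. Walk through each enrollment:
  - enrollment 1 (Ivan): course_id=2 -> matches Calculus
  - enrollment 2 (Sam): course_id=NULL, no match -> dropped
  - enrollment 3 (Eli): course_id=5 -> matches Biology
  - enrollment 4 (Eve): course_id=6 -> matches Statistics
  - enrollment 5 (Yara): course_id=3 -> matches History
  - enrollment 6 (Helen): course_id=6 -> matches Statistics
  - enrollment 7 (Alice): course_id=1 -> matches Chemistry
  - enrollment 8 (Xander): course_id=5 -> matches Biology
So 1 of 8 rows is dropped.

SQL:
SELECT a.student, b.title AS course
FROM enrollments a
INNER JOIN courses b ON a.course_id = b.id

Result:
student | course    
--------+-----------
Ivan    | Calculus  
Eli     | Biology   
Eve     | Statistics
Yara    | History   
Helen   | Statistics
Alice   | Chemistry 
Xander  | Biology   


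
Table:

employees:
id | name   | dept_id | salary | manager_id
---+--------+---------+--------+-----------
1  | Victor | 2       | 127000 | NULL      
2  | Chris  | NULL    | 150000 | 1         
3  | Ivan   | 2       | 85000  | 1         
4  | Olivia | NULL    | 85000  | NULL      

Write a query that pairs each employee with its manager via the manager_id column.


This is a self-join: employees is joined to a second copy of itself, matching each row's manager_id to another row's id. Use LEFT JOIN so rows with manager_id=NULL are kept.
  - employee 1 (Victor): manager_id=NULL -> NULL
  - employee 2 (Chris): manager_id=1 -> Victor
  - employee 3 (Ivan): manager_id=1 -> Victor
  - employee 4 (Olivia): manager_id=NULL -> NULL

SQL:
SELECT a.name AS item, b.name AS manager
FROM employees a
LEFT JOIN employees b ON a.manager_id = b.id

Result:
item   | manager
-------+--------
Victor | NULL   
Chris  | Victor 
Ivan   | Victor 
Olivia | NULL   


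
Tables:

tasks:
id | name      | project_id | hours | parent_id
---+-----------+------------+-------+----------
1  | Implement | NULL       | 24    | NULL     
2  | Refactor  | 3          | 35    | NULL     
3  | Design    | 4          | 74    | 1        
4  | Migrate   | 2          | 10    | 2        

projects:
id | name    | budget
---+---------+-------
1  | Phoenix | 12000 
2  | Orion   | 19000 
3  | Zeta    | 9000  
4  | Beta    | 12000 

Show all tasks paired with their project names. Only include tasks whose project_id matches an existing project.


INNER JOIN keeps only tasks rows whose project_id matches an id in projects. Walk through each task:
  - task 1 (Implement): project_id=NULL, no match -> dropped
  - task 2 (Refactor): project_id=3 -> matches Zeta
  - task 3 (Design): project_id=4 -> matches Beta
  - task 4 (Migrate): project_id=2 -> matches Orion
So 1 of 4 rows is dropped.

SQL:
SELECT a.name, b.name AS project
FROM tasks a
INNER JOIN projects b ON a.project_id = b.id

Result:
name     | project
---------+--------
Refactor | Zeta   
Design   | Beta   
Migrate  | Orion  


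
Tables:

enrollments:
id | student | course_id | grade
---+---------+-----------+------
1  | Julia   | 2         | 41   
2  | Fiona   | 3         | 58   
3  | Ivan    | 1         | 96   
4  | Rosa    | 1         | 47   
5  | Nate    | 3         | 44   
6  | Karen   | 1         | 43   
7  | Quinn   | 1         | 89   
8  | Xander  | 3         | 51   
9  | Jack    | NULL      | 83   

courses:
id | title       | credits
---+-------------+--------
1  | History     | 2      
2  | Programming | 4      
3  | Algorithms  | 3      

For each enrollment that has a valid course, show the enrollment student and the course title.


INNER JOIN keeps only enrollments rows whose course_id matches an id in courses. Walk through each enrollment:
  - enrollment 1 (Julia): course_id=2 -> matches Programming
  - enrollment 2 (Fiona): course_id=3 -> matches Algorithms
  - enrollment 3 (Ivan): course_id=1 -> matches History
  - enrollment 4 (Rosa): course_id=1 -> matches History
  - enrollment 5 (Nate): course_id=3 -> matches Algorithms
  - enrollment 6 (Karen): course_id=1 -> matches History
  - enrollment 7 (Quinn): course_id=1 -> matches History
  - enrollment 8 (Xander): course_id=3 -> matches Algorithms
  - enrollment 9 (Jack): course_id=NULL, no match -> dropped
So 1 of 9 rows is dropped.

SQL:
SELECT a.student, b.title AS course
FROM enrollments a
INNER JOIN courses b ON a.course_id = b.id

Result:
student | course     
--------+------------
Julia   | Programming
Fiona   | Algorithms 
Ivan    | History    
Rosa    | History    
Nate    | Algorithms 
Karen   | History    
Quinn   | History    
Xander  | Algorithms 


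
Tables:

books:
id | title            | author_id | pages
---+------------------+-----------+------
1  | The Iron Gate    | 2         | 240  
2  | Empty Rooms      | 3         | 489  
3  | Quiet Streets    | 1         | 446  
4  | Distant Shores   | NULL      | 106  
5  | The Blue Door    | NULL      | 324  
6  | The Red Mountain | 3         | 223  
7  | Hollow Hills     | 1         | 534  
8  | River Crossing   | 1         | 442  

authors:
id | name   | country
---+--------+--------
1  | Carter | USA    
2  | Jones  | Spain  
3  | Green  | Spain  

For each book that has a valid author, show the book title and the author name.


INNER JOIN keeps only books rows whose author_id matches an id in authors. Walk through each book:
  - book 1 (The Iron Gate): author_id=2 -> matches Jones
  - book 2 (Empty Rooms): author_id=3 -> matches Green
  - book 3 (Quiet Streets): author_id=1 -> matches Carter
  - book 4 (Distant Shores): author_id=NULL, no match -> dropped
  - book 5 (The Blue Door): author_id=NULL, no match -> dropped
  - book 6 (The Red Mountain): author_id=3 -> matches Green
  - book 7 (Hollow Hills): author_id=1 -> matches Carter
  - book 8 (River Crossing): author_id=1 -> matches Carter
So 2 of 8 rows are dropped.

SQL:
SELECT a.title, b.name AS author
FROM books a
INNER JOIN authors b ON a.author_id = b.id

Result:
title            | author
-----------------+-------
The Iron Gate    | Jones 
Empty Rooms      | Green 
Quiet Streets    | Carter
The Red Mountain | Green 
Hollow Hills     | Carter
River Crossing   | Carter


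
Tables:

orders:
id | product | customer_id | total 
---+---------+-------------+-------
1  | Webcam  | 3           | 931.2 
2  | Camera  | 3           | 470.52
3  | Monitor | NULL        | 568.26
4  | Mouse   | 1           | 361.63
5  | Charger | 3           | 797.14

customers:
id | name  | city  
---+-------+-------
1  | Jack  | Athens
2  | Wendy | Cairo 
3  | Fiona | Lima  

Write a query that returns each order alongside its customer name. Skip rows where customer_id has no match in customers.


INNER JOIN keeps only orders rows whose customer_id matches an id in customers. Walk through each order:
  - order 1 (Webcam): customer_id=3 -> matches Fiona
  - order 2 (Camera): customer_id=3 -> matches Fiona
  - order 3 (Monitor): customer_id=NULL, no match -> dropped
  - order 4 (Mouse): customer_id=1 -> matches Jack
  - order 5 (Charger): customer_id=3 -> matches Fiona
So 1 of 5 rows is dropped.

SQL:
SELECT a.product, b.name AS customer
FROM orders a
INNER JOIN customers b ON a.customer_id = b.id

Result:
product | customer
--------+---------
Webcam  | Fiona   
Camera  | Fiona   
Mouse   | Jack    
Charger | Fiona   


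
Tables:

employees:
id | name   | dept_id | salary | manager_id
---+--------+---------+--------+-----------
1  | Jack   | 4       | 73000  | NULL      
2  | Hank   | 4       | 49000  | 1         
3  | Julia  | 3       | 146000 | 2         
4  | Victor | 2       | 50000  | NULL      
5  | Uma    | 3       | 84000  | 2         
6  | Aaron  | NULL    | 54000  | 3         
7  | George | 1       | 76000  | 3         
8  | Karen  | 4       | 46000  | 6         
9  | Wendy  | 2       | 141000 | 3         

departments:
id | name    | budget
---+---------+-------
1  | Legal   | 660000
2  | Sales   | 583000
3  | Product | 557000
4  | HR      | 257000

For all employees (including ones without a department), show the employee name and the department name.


LEFT JOIN keeps every row from employees (the left table); where dept_id has no match in departments, the department columns become NULL. Walk through each employee:
  - employee 1 (Jack): dept_id=4 -> matches HR
  - employee 2 (Hank): dept_id=4 -> matches HR
  - employee 3 (Julia): dept_id=3 -> matches Product
  - employee 4 (Victor): dept_id=2 -> matches Sales
  - employee 5 (Uma): dept_id=3 -> matches Product
  - employee 6 (Aaron): dept_id=NULL, no match -> kept with NULL
  - employee 7 (George): dept_id=1 -> matches Legal
  - employee 8 (Karen): dept_id=4 -> matches HR
  - employee 9 (Wendy): dept_id=2 -> matches Sales
All 9 rows appear; 1 has NULL department.

SQL:
SELECT a.name, b.name AS department
FROM employees a
LEFT JOIN departments b ON a.dept_id = b.id

Result:
name   | department
-------+-----------
Jack   | HR        
Hank   | HR        
Julia  | Product   
Victor | Sales     
Uma    | Product   
Aaron  | NULL      
George | Legal     
Karen  | HR        
Wendy  | Sales     
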